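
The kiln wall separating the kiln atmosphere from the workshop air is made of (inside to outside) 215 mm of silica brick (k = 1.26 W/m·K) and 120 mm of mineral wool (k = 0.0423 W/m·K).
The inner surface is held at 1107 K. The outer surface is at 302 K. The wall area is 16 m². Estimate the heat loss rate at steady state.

Thermal resistances in series:
R_silica brick = L/(kA) = 0.215/(1.26×16) = 0.01066 K/W
R_mineral wool = L/(kA) = 0.12/(0.0423×16) = 0.1773 K/W
R_total = 0.188 K/W
Q = ΔT / R_total = 805 / 0.188

Q ≈ 4280 W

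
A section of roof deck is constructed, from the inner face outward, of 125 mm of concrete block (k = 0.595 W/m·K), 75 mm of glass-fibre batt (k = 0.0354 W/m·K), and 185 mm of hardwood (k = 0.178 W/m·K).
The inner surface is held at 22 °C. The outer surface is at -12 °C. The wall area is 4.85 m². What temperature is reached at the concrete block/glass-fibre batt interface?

T ≈ 19.9 °C

Using the resistance-network approach (series):
R_concrete block = L/(kA) = 0.125/(0.595×4.85) = 0.04332 K/W
R_glass-fibre batt = L/(kA) = 0.075/(0.0354×4.85) = 0.4368 K/W
R_hardwood = L/(kA) = 0.185/(0.178×4.85) = 0.2143 K/W
R_total = 0.6944 K/W;  Q = ΔT/R_total = 34/0.6944 = 48.96 W
T_interface = T_inner − Q·ΣR(inner→interface) = 22 − 49×0.04332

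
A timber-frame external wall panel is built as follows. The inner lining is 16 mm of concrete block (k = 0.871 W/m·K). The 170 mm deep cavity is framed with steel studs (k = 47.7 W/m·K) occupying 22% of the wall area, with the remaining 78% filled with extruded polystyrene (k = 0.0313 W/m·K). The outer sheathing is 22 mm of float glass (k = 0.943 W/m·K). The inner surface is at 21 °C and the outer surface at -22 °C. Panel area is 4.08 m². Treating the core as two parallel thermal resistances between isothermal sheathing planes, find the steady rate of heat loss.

Sheathing layers in series; stud and cavity paths in parallel between them.
R_inner = 0.016/(0.871×4.08) = 0.004502 K/W
R_stud  = 0.17/(47.7×0.22×4.08) = 0.003971 K/W
R_cav   = 0.17/(0.0313×0.78×4.08) = 1.707 K/W
1/R_core = 1/R_stud + 1/R_cav → R_core = 0.003961 K/W
R_outer = 0.022/(0.943×4.08) = 0.005718 K/W
R_total = 0.01418 K/W
Q = ΔT/R_total = 43/0.01418

Q ≈ 3030 W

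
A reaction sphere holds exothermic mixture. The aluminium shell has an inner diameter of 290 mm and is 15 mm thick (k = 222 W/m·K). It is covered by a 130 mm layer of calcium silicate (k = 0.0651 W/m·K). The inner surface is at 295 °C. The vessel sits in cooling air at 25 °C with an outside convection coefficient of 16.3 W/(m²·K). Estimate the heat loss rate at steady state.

Spherical conduction: R = (1/r_in − 1/r_out)/(4πk) per layer; series-sum.
R_aluminium shell = (1/0.145 − 1/0.16)/(4π×222) = 2.318×10^-4 K/W
R_calcium silicate = (1/0.16 − 1/0.29)/(4π×0.0651) = 3.425 K/W
R_outer film = 1/(h·4πr_o²) = 1/(16.3×4π×0.29²) = 0.05805 K/W
R_total = 3.483 K/W
Q = ΔT/R_total = 270/3.483

Q ≈ 77.5 W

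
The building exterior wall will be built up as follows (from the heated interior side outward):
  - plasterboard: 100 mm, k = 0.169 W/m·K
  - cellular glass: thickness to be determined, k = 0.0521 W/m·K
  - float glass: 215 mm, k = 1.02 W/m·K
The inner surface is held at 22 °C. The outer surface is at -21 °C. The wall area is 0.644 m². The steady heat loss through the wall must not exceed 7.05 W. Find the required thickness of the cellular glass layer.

Thermal resistances in series:
R_plasterboard = L/(kA) = 0.1/(0.169×0.644) = 0.9188 K/W
R_float glass = L/(kA) = 0.215/(1.02×0.644) = 0.3273 K/W
Sum of the known resistances R_other = 1.246 K/W
Required total resistance R_tot = ΔT/Q_allow = 43/7.05 = 6.099 K/W
R_cellular glass = R_tot − R_other = 4.853 K/W
L = R·k·A = 4.853×0.0521×0.644

L ≈ 163 mm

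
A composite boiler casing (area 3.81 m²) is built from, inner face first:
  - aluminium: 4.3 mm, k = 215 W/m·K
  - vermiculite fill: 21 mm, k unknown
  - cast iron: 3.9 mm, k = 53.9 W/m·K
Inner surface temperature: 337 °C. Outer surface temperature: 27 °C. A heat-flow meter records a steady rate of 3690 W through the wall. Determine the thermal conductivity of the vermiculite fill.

Model the wall as resistances in series:
R_aluminium = L/(kA) = 0.0043/(215×3.81) = 5.249×10^-6 K/W
R_cast iron = L/(kA) = 0.0039/(53.9×3.81) = 1.899×10^-5 K/W
Sum of known resistances R_other = 2.424×10^-5 K/W
Total R = ΔT/Q = 310/3690 = 0.08401 K/W
R_vermiculite fill = R_total − R_other = 0.08399 K/W
k = L/(R·A) = 0.021/(0.08399×3.81)

k ≈ 0.0656 W/(m·K)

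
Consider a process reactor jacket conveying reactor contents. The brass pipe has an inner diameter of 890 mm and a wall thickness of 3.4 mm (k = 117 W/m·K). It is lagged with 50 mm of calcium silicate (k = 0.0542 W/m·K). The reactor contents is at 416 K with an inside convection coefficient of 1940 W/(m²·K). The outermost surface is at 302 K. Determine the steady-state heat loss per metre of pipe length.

q′ ≈ 367 W/m

For a radial system each layer contributes R = ln(r_out/r_in)/(2πkL); films add R = 1/(hA).
R_inner film = 1/(h_i·2πr₁L) = 1/(1940×2π×0.445×1) = 1.844×10^-4 K/W
R_brass pipe wall = ln(448.4/445)/(2π×117×1) = 1.035×10^-5 K/W
R_calcium silicate = ln(498.4/448.4)/(2π×0.0542×1) = 0.3104 K/W
R_total = 0.3106 K/W
Q = ΔT/R_total = 114/0.3106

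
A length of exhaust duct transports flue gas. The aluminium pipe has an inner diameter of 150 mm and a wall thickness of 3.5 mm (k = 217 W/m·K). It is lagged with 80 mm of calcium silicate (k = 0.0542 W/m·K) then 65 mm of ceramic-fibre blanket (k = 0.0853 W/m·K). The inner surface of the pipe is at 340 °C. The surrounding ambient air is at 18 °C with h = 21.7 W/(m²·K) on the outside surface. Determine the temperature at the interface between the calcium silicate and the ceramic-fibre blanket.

T ≈ 97.3 °C

Per-layer cylindrical resistances, series-summed:
R_aluminium pipe wall = ln(78.5/75)/(2π×217×1) = 3.345×10^-5 K/W
R_calcium silicate = ln(158.5/78.5)/(2π×0.0542×1) = 2.063 K/W
R_ceramic-fibre blanket = ln(223.5/158.5)/(2π×0.0853×1) = 0.6412 K/W
R_outer film = 1/(h_o·2πr_oL) = 1/(21.7×2π×0.2235×1) = 0.03282 K/W
R_total = 2.737 K/W
Q = ΔT/R_total = 322/2.737
Q = 118 W/m
T_interface = T_inner − Q·ΣR(inner→interface) = 340 − 118×2.063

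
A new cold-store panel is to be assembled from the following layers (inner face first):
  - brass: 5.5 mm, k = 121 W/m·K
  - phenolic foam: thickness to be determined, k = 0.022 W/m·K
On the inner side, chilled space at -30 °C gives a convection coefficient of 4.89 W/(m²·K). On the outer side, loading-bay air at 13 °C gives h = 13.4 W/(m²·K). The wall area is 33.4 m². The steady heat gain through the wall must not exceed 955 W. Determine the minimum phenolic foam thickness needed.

Thermal resistances in series:
R_inner film = 1/(h_i·A) = 1/(4.89×33.4) = 0.006123 K/W
R_brass = L/(kA) = 0.0055/(121×33.4) = 1.361×10^-6 K/W
R_outer film = 1/(h_o·A) = 1/(13.4×33.4) = 0.002234 K/W
Sum of the known resistances R_other = 0.008358 K/W
Required total resistance R_tot = ΔT/Q_allow = 43/955 = 0.04503 K/W
R_phenolic foam = R_tot − R_other = 0.03667 K/W
L = R·k·A = 0.03667×0.022×33.4

L ≈ 26.9 mm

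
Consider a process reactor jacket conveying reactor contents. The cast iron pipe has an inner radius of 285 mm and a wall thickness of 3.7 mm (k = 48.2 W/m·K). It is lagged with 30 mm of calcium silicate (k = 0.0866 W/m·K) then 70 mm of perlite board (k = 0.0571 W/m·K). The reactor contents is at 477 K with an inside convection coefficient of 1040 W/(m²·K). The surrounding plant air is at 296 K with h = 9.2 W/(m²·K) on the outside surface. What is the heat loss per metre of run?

Radial resistances (cylindrical: R_cond = ln(r_o/r_i)/(2πkL), R_conv = 1/(h·2πrL)):
R_inner film = 1/(h_i·2πr₁L) = 1/(1040×2π×0.285×1) = 5.37×10^-4 K/W
R_cast iron pipe wall = ln(288.7/285)/(2π×48.2×1) = 4.259×10^-5 K/W
R_calcium silicate = ln(318.7/288.7)/(2π×0.0866×1) = 0.1817 K/W
R_perlite board = ln(388.7/318.7)/(2π×0.0571×1) = 0.5534 K/W
R_outer film = 1/(h_o·2πr_oL) = 1/(9.2×2π×0.3887×1) = 0.04451 K/W
R_total = 0.7802 K/W
Q = ΔT/R_total = 181/0.7802

q′ ≈ 232 W/m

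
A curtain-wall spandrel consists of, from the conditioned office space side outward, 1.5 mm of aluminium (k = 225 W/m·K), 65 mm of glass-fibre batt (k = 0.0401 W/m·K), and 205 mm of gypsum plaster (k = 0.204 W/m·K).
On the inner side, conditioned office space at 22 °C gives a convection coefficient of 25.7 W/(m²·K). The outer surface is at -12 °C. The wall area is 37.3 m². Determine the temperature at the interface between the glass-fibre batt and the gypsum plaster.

T ≈ 0.822 °C

Thermal resistances in series:
R_inner film = 1/(h_i·A) = 1/(25.7×37.3) = 0.001043 K/W
R_aluminium = L/(kA) = 0.0015/(225×37.3) = 1.787×10^-7 K/W
R_glass-fibre batt = L/(kA) = 0.065/(0.0401×37.3) = 0.04346 K/W
R_gypsum plaster = L/(kA) = 0.205/(0.204×37.3) = 0.02694 K/W
R_total = 0.07144 K/W;  Q = ΔT/R_total = 34/0.07144 = 475.9 W
T_interface = T_inner − Q·ΣR(inner→interface) = 22 − 476×0.0445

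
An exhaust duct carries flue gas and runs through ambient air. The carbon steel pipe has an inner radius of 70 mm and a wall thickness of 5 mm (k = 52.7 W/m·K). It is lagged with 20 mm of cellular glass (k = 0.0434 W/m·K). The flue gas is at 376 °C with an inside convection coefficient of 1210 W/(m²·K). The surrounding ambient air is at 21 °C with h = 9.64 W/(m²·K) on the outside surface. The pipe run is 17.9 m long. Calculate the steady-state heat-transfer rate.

Cylindrical conduction, so R = ln(r₂/r₁)/(2πkL) per layer, in series:
R_inner film = 1/(h_i·2πr₁L) = 1/(1210×2π×0.07×17.9) = 1.05×10^-4 K/W
R_carbon steel pipe wall = ln(75/70)/(2π×52.7×17.9) = 1.164×10^-5 K/W
R_cellular glass = ln(95/75)/(2π×0.0434×17.9) = 0.04843 K/W
R_outer film = 1/(h_o·2πr_oL) = 1/(9.64×2π×0.095×17.9) = 0.009709 K/W
R_total = 0.05825 K/W
Q = ΔT/R_total = 355/0.05825

Q ≈ 6090 W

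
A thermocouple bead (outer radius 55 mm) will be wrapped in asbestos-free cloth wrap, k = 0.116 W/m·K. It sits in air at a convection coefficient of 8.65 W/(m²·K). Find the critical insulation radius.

For a sphere r_cr = 2k/h = 2×0.116/8.65
r_cr = 26.8 mm; since the bare radius (55 mm) is above r_cr, any added insulation will reduce heat loss.

r_cr ≈ 26.8 mm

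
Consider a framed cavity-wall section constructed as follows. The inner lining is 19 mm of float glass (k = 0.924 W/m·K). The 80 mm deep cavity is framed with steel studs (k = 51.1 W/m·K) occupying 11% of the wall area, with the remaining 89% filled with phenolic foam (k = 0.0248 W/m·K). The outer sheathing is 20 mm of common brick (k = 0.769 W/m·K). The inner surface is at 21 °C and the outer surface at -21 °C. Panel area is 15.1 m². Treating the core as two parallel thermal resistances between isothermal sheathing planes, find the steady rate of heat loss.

Sheathing layers in series; stud and cavity paths in parallel between them.
R_inner = 0.019/(0.924×15.1) = 0.001362 K/W
R_stud  = 0.08/(51.1×0.11×15.1) = 9.425×10^-4 K/W
R_cav   = 0.08/(0.0248×0.89×15.1) = 0.24 K/W
1/R_core = 1/R_stud + 1/R_cav → R_core = 9.389×10^-4 K/W
R_outer = 0.02/(0.769×15.1) = 0.001722 K/W
R_total = 0.004023 K/W
Q = ΔT/R_total = 42/0.004023

Q ≈ 10400 W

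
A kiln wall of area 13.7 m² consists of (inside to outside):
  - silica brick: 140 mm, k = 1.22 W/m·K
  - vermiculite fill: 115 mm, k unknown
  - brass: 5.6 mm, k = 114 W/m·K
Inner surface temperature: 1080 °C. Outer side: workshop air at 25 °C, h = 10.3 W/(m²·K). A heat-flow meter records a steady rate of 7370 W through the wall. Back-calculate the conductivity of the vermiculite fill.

Using the resistance-network approach (series):
R_silica brick = L/(kA) = 0.14/(1.22×13.7) = 0.008376 K/W
R_brass = L/(kA) = 0.0056/(114×13.7) = 3.586×10^-6 K/W
R_outer film = 1/(h_o·A) = 1/(10.3×13.7) = 0.007087 K/W
Sum of known resistances R_other = 0.01547 K/W
Total R = ΔT/Q = 1055/7370 = 0.1431 K/W
R_vermiculite fill = R_total − R_other = 0.1277 K/W
k = L/(R·A) = 0.115/(0.1277×13.7)

k ≈ 0.0657 W/(m·K)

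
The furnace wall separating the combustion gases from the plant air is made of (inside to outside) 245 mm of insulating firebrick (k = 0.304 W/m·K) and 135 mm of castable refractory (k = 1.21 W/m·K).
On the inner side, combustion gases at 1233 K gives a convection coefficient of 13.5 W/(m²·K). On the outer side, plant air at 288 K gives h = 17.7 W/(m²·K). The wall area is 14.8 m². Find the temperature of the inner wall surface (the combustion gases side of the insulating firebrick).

T ≈ 1170 K

Series thermal resistances:
R_inner film = 1/(h_i·A) = 1/(13.5×14.8) = 0.005005 K/W
R_insulating firebrick = L/(kA) = 0.245/(0.304×14.8) = 0.05445 K/W
R_castable refractory = L/(kA) = 0.135/(1.21×14.8) = 0.007539 K/W
R_outer film = 1/(h_o·A) = 1/(17.7×14.8) = 0.003817 K/W
R_total = 0.07082 K/W;  Q = ΔT/R_total = 945/0.07082 = 13340 W
T_interface = T_inner − Q·ΣR(inner→interface) = 1233 − 13300×0.005005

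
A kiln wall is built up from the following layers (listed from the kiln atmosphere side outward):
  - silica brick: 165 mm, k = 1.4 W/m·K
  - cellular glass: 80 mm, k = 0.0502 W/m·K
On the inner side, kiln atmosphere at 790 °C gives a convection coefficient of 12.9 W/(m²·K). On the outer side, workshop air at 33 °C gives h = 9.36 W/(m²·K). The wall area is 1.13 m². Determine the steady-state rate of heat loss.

Thermal resistances in series:
R_inner film = 1/(h_i·A) = 1/(12.9×1.13) = 0.0686 K/W
R_silica brick = L/(kA) = 0.165/(1.4×1.13) = 0.1043 K/W
R_cellular glass = L/(kA) = 0.08/(0.0502×1.13) = 1.41 K/W
R_outer film = 1/(h_o·A) = 1/(9.36×1.13) = 0.09455 K/W
R_total = 1.678 K/W
Q = ΔT / R_total = 757 / 1.678

Q ≈ 451 W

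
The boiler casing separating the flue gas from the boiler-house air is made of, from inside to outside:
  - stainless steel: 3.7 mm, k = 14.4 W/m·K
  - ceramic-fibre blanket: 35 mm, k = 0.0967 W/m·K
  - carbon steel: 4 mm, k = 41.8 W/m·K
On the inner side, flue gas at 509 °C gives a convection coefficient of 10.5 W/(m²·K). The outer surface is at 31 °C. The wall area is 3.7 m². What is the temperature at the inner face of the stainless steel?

Model the wall as resistances in series:
R_inner film = 1/(h_i·A) = 1/(10.5×3.7) = 0.02574 K/W
R_stainless steel = L/(kA) = 0.0037/(14.4×3.7) = 6.944×10^-5 K/W
R_ceramic-fibre blanket = L/(kA) = 0.035/(0.0967×3.7) = 0.09782 K/W
R_carbon steel = L/(kA) = 0.004/(41.8×3.7) = 2.586×10^-5 K/W
R_total = 0.1237 K/W;  Q = ΔT/R_total = 478/0.1237 = 3865 W
T_interface = T_inner − Q·ΣR(inner→interface) = 509 − 3870×0.02574

T ≈ 410 °C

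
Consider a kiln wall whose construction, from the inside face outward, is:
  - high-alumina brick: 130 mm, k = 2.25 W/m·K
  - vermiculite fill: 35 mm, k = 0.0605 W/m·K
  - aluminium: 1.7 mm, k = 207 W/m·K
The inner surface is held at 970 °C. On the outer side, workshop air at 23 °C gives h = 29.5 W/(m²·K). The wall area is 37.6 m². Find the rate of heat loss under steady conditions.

Q ≈ 53100 W

Series thermal resistances:
R_high-alumina brick = L/(kA) = 0.13/(2.25×37.6) = 0.001537 K/W
R_vermiculite fill = L/(kA) = 0.035/(0.0605×37.6) = 0.01539 K/W
R_aluminium = L/(kA) = 0.0017/(207×37.6) = 2.184×10^-7 K/W
R_outer film = 1/(h_o·A) = 1/(29.5×37.6) = 9.016×10^-4 K/W
R_total = 0.01782 K/W
Q = ΔT / R_total = 947 / 0.01782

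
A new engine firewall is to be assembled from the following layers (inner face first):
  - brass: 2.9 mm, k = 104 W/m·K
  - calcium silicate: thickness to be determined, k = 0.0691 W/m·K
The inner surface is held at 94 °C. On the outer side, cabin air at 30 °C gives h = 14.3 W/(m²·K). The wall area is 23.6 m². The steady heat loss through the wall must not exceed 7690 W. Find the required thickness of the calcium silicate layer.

Treating each layer as a thermal resistance in series:
R_brass = L/(kA) = 0.0029/(104×23.6) = 1.182×10^-6 K/W
R_outer film = 1/(h_o·A) = 1/(14.3×23.6) = 0.002963 K/W
Sum of the known resistances R_other = 0.002964 K/W
Required total resistance R_tot = ΔT/Q_allow = 64/7690 = 0.008322 K/W
R_calcium silicate = R_tot − R_other = 0.005358 K/W
L = R·k·A = 0.005358×0.0691×23.6

L ≈ 8.74 mm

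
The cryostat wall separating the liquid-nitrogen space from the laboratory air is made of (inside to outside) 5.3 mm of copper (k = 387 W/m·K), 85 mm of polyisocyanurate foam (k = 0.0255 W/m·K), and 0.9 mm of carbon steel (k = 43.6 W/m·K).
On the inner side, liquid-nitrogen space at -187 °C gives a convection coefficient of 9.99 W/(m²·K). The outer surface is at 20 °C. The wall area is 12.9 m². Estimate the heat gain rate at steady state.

Q ≈ 778 W

Treating each layer as a thermal resistance in series:
R_inner film = 1/(h_i·A) = 1/(9.99×12.9) = 0.00776 K/W
R_copper = L/(kA) = 0.0053/(387×12.9) = 1.062×10^-6 K/W
R_polyisocyanurate foam = L/(kA) = 0.085/(0.0255×12.9) = 0.2584 K/W
R_carbon steel = L/(kA) = 0.0009/(43.6×12.9) = 1.6×10^-6 K/W
R_total = 0.2662 K/W
Q = ΔT / R_total = 207 / 0.2662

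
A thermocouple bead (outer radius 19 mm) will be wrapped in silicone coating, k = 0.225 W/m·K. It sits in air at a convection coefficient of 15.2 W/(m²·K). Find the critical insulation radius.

For a sphere r_cr = 2k/h = 2×0.225/15.2
r_cr = 29.6 mm; since the bare radius (19 mm) is below r_cr, adding a thin layer of insulation will *increase* heat loss.

r_cr ≈ 29.6 mm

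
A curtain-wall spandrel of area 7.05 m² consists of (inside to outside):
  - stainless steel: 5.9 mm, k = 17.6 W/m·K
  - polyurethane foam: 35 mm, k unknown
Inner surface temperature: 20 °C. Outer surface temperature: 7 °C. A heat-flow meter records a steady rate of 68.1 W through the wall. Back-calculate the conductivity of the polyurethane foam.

Series thermal resistances:
R_stainless steel = L/(kA) = 0.0059/(17.6×7.05) = 4.755×10^-5 K/W
Sum of known resistances R_other = 4.755×10^-5 K/W
Total R = ΔT/Q = 13/68.1 = 0.1909 K/W
R_polyurethane foam = R_total − R_other = 0.1908 K/W
k = L/(R·A) = 0.035/(0.1908×7.05)

k ≈ 0.026 W/(m·K)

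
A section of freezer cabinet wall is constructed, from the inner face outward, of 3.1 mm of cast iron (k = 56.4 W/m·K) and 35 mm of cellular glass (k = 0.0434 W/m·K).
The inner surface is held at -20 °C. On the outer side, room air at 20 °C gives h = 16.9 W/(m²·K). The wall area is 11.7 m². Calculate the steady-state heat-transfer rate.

Using the resistance-network approach (series):
R_cast iron = L/(kA) = 0.0031/(56.4×11.7) = 4.698×10^-6 K/W
R_cellular glass = L/(kA) = 0.035/(0.0434×11.7) = 0.06893 K/W
R_outer film = 1/(h_o·A) = 1/(16.9×11.7) = 0.005057 K/W
R_total = 0.07399 K/W
Q = ΔT / R_total = 40 / 0.07399

Q ≈ 541 W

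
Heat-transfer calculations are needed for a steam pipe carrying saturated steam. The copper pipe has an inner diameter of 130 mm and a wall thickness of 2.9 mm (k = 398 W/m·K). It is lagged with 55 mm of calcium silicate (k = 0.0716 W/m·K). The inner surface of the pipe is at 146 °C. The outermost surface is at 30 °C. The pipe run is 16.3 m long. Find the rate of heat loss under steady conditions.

Radial resistances (cylindrical: R_cond = ln(r_o/r_i)/(2πkL), R_conv = 1/(h·2πrL)):
R_copper pipe wall = ln(67.9/65)/(2π×398×16.3) = 1.071×10^-6 K/W
R_calcium silicate = ln(122.9/67.9)/(2π×0.0716×16.3) = 0.08091 K/W
R_total = 0.08091 K/W
Q = ΔT/R_total = 116/0.08091

Q ≈ 1430 W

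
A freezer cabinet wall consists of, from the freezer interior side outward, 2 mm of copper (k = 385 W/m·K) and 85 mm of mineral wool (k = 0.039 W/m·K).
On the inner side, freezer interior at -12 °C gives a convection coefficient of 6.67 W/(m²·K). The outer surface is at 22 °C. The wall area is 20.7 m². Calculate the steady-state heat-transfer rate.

Series thermal resistances:
R_inner film = 1/(h_i·A) = 1/(6.67×20.7) = 0.007243 K/W
R_copper = L/(kA) = 0.002/(385×20.7) = 2.51×10^-7 K/W
R_mineral wool = L/(kA) = 0.085/(0.039×20.7) = 0.1053 K/W
R_total = 0.1125 K/W
Q = ΔT / R_total = 34 / 0.1125

Q ≈ 302 W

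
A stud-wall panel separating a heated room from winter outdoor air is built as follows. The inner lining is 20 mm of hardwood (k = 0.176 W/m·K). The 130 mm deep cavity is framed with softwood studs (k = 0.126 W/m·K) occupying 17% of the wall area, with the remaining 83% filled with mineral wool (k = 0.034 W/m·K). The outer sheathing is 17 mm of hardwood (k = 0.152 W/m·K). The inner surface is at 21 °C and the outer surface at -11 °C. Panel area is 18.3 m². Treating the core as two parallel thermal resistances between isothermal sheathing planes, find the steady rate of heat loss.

Q ≈ 206 W

Sheathing layers in series; stud and cavity paths in parallel between them.
R_inner = 0.02/(0.176×18.3) = 0.00621 K/W
R_stud  = 0.13/(0.126×0.17×18.3) = 0.3316 K/W
R_cav   = 0.13/(0.034×0.83×18.3) = 0.2517 K/W
1/R_core = 1/R_stud + 1/R_cav → R_core = 0.1431 K/W
R_outer = 0.017/(0.152×18.3) = 0.006112 K/W
R_total = 0.1554 K/W
Q = ΔT/R_total = 32/0.1554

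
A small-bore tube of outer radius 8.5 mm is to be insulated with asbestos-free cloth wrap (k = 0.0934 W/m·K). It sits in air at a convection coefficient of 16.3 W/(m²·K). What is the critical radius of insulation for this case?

r_cr ≈ 5.73 mm

For a cylinder r_cr = k/h = 0.0934/16.3
r_cr = 5.73 mm; since the bare radius (8.5 mm) is above r_cr, any added insulation will reduce heat loss.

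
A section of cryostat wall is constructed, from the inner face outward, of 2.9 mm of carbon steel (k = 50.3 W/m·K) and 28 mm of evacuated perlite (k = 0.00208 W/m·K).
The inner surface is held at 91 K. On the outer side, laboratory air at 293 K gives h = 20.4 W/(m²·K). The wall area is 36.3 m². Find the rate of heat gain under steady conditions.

Model the wall as resistances in series:
R_carbon steel = L/(kA) = 0.0029/(50.3×36.3) = 1.588×10^-6 K/W
R_evacuated perlite = L/(kA) = 0.028/(0.00208×36.3) = 0.3708 K/W
R_outer film = 1/(h_o·A) = 1/(20.4×36.3) = 0.00135 K/W
R_total = 0.3722 K/W
Q = ΔT / R_total = 202 / 0.3722

Q ≈ 543 W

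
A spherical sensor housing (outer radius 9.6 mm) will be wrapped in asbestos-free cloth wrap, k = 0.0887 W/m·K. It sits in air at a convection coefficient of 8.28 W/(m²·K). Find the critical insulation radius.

For a sphere r_cr = 2k/h = 2×0.0887/8.28
r_cr = 21.4 mm; since the bare radius (9.6 mm) is below r_cr, adding a thin layer of insulation will *increase* heat loss.

r_cr ≈ 21.4 mm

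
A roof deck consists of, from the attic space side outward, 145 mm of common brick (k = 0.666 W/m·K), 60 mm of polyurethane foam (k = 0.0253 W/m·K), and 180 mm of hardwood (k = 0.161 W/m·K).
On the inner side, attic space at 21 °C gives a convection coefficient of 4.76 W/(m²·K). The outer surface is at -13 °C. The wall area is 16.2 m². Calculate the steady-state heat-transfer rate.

Series thermal resistances:
R_inner film = 1/(h_i·A) = 1/(4.76×16.2) = 0.01297 K/W
R_common brick = L/(kA) = 0.145/(0.666×16.2) = 0.01344 K/W
R_polyurethane foam = L/(kA) = 0.06/(0.0253×16.2) = 0.1464 K/W
R_hardwood = L/(kA) = 0.18/(0.161×16.2) = 0.06901 K/W
R_total = 0.2418 K/W
Q = ΔT / R_total = 34 / 0.2418

Q ≈ 141 W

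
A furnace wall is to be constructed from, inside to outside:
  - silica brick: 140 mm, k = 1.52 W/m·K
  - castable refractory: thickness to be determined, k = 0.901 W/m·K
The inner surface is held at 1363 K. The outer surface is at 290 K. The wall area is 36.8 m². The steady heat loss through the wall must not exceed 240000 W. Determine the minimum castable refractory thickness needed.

Model the wall as resistances in series:
R_silica brick = L/(kA) = 0.14/(1.52×36.8) = 0.002503 K/W
Sum of the known resistances R_other = 0.002503 K/W
Required total resistance R_tot = ΔT/Q_allow = 1073/240000 = 0.004471 K/W
R_castable refractory = R_tot − R_other = 0.001968 K/W
L = R·k·A = 0.001968×0.901×36.8

L ≈ 65.3 mm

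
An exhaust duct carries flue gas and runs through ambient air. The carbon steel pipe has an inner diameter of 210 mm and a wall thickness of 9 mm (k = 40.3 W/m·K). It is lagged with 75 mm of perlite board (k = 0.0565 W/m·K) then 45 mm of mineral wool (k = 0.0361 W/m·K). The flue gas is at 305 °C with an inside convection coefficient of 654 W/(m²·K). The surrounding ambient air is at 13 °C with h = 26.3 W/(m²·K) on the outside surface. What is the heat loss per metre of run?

q′ ≈ 122 W/m

For a radial system each layer contributes R = ln(r_out/r_in)/(2πkL); films add R = 1/(hA).
R_inner film = 1/(h_i·2πr₁L) = 1/(654×2π×0.105×1) = 0.002318 K/W
R_carbon steel pipe wall = ln(114/105)/(2π×40.3×1) = 3.248×10^-4 K/W
R_perlite board = ln(189/114)/(2π×0.0565×1) = 1.424 K/W
R_mineral wool = ln(234/189)/(2π×0.0361×1) = 0.9416 K/W
R_outer film = 1/(h_o·2πr_oL) = 1/(26.3×2π×0.234×1) = 0.02586 K/W
R_total = 2.394 K/W
Q = ΔT/R_total = 292/2.394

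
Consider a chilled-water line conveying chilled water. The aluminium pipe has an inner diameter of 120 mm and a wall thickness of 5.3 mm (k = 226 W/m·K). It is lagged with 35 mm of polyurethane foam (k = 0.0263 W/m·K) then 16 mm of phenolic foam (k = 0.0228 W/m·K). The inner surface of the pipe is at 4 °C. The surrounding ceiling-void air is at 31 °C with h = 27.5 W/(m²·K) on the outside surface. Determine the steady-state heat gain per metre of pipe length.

For a radial system each layer contributes R = ln(r_out/r_in)/(2πkL); films add R = 1/(hA).
R_aluminium pipe wall = ln(65.3/60)/(2π×226×1) = 5.961×10^-5 K/W
R_polyurethane foam = ln(100.3/65.3)/(2π×0.0263×1) = 2.597 K/W
R_phenolic foam = ln(116.3/100.3)/(2π×0.0228×1) = 1.033 K/W
R_outer film = 1/(h_o·2πr_oL) = 1/(27.5×2π×0.1163×1) = 0.04976 K/W
R_total = 3.68 K/W
Q = ΔT/R_total = 27/3.68

q′ ≈ 7.34 W/m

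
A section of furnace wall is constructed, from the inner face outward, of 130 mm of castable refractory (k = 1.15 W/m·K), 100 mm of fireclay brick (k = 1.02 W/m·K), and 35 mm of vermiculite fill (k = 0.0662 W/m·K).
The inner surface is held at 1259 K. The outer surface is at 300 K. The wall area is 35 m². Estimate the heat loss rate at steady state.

Q ≈ 45400 W

Model the wall as resistances in series:
R_castable refractory = L/(kA) = 0.13/(1.15×35) = 0.00323 K/W
R_fireclay brick = L/(kA) = 0.1/(1.02×35) = 0.002801 K/W
R_vermiculite fill = L/(kA) = 0.035/(0.0662×35) = 0.01511 K/W
R_total = 0.02114 K/W
Q = ΔT / R_total = 959 / 0.02114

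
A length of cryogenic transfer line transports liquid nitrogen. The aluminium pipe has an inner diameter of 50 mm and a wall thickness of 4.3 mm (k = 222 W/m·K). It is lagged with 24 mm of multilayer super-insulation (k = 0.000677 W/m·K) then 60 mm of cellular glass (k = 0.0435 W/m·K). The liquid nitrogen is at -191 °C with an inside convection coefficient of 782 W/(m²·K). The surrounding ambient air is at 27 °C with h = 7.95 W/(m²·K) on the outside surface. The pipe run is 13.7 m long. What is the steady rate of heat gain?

Q ≈ 20.8 W

Per-layer cylindrical resistances, series-summed:
R_inner film = 1/(h_i·2πr₁L) = 1/(782×2π×0.025×13.7) = 5.942×10^-4 K/W
R_aluminium pipe wall = ln(29.3/25)/(2π×222×13.7) = 8.305×10^-6 K/W
R_multilayer super-insulation = ln(53.3/29.3)/(2π×0.000677×13.7) = 10.27 K/W
R_cellular glass = ln(113.3/53.3)/(2π×0.0435×13.7) = 0.2014 K/W
R_outer film = 1/(h_o·2πr_oL) = 1/(7.95×2π×0.1133×13.7) = 0.0129 K/W
R_total = 10.48 K/W
Q = ΔT/R_total = 218/10.48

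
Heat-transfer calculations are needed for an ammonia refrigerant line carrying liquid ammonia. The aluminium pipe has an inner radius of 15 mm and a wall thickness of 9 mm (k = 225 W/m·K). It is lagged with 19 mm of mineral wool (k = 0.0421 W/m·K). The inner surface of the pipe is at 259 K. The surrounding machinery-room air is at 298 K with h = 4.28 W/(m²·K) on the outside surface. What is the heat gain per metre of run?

q′ ≈ 12.7 W/m

For a radial system each layer contributes R = ln(r_out/r_in)/(2πkL); films add R = 1/(hA).
R_aluminium pipe wall = ln(24/15)/(2π×225×1) = 3.325×10^-4 K/W
R_mineral wool = ln(43/24)/(2π×0.0421×1) = 2.205 K/W
R_outer film = 1/(h_o·2πr_oL) = 1/(4.28×2π×0.043×1) = 0.8648 K/W
R_total = 3.07 K/W
Q = ΔT/R_total = 39/3.07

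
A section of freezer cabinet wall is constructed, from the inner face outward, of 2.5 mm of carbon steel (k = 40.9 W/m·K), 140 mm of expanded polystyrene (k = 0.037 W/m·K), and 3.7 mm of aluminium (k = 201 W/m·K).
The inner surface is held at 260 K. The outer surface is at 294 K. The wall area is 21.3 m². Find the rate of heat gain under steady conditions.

Series thermal resistances:
R_carbon steel = L/(kA) = 0.0025/(40.9×21.3) = 2.87×10^-6 K/W
R_expanded polystyrene = L/(kA) = 0.14/(0.037×21.3) = 0.1776 K/W
R_aluminium = L/(kA) = 0.0037/(201×21.3) = 8.642×10^-7 K/W
R_total = 0.1776 K/W
Q = ΔT / R_total = 34 / 0.1776

Q ≈ 191 W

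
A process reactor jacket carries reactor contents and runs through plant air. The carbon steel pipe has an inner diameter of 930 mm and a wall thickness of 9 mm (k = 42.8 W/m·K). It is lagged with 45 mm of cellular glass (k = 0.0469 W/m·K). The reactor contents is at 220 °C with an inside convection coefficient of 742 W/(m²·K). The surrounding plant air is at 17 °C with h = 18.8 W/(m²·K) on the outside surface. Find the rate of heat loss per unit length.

q′ ≈ 625 W/m

Treating each annulus and film as a series resistance:
R_inner film = 1/(h_i·2πr₁L) = 1/(742×2π×0.465×1) = 4.613×10^-4 K/W
R_carbon steel pipe wall = ln(474/465)/(2π×42.8×1) = 7.128×10^-5 K/W
R_cellular glass = ln(519/474)/(2π×0.0469×1) = 0.3078 K/W
R_outer film = 1/(h_o·2πr_oL) = 1/(18.8×2π×0.519×1) = 0.01631 K/W
R_total = 0.3246 K/W
Q = ΔT/R_total = 203/0.3246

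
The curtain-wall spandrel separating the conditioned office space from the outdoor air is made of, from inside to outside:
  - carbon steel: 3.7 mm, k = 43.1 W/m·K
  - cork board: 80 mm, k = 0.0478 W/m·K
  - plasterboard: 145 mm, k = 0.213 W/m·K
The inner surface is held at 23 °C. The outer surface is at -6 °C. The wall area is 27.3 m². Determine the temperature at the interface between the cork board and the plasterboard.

T ≈ 2.38 °C

Model the wall as resistances in series:
R_carbon steel = L/(kA) = 0.0037/(43.1×27.3) = 3.145×10^-6 K/W
R_cork board = L/(kA) = 0.08/(0.0478×27.3) = 0.06131 K/W
R_plasterboard = L/(kA) = 0.145/(0.213×27.3) = 0.02494 K/W
R_total = 0.08624 K/W;  Q = ΔT/R_total = 29/0.08624 = 336.3 W
T_interface = T_inner − Q·ΣR(inner→interface) = 23 − 336×0.06131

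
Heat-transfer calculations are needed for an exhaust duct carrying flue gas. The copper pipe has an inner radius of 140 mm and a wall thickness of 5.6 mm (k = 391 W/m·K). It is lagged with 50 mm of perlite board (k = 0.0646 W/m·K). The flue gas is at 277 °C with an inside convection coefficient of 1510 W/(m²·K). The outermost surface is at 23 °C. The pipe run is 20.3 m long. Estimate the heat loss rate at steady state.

Per-layer cylindrical resistances, series-summed:
R_inner film = 1/(h_i·2πr₁L) = 1/(1510×2π×0.14×20.3) = 3.709×10^-5 K/W
R_copper pipe wall = ln(145.6/140)/(2π×391×20.3) = 7.864×10^-7 K/W
R_perlite board = ln(195.6/145.6)/(2π×0.0646×20.3) = 0.03583 K/W
R_total = 0.03587 K/W
Q = ΔT/R_total = 254/0.03587

Q ≈ 7080 W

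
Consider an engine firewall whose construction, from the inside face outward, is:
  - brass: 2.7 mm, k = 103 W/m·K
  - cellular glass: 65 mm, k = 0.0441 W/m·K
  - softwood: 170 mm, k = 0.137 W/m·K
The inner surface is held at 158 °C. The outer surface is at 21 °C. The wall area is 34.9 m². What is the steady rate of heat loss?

Model the wall as resistances in series:
R_brass = L/(kA) = 0.0027/(103×34.9) = 7.511×10^-7 K/W
R_cellular glass = L/(kA) = 0.065/(0.0441×34.9) = 0.04223 K/W
R_softwood = L/(kA) = 0.17/(0.137×34.9) = 0.03556 K/W
R_total = 0.07779 K/W
Q = ΔT / R_total = 137 / 0.07779

Q ≈ 1760 W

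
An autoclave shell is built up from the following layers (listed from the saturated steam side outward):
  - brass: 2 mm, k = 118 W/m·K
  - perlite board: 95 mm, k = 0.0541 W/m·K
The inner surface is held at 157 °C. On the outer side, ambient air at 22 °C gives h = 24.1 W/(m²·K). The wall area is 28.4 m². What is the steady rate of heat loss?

Q ≈ 2130 W

Thermal resistances in series:
R_brass = L/(kA) = 0.002/(118×28.4) = 5.968×10^-7 K/W
R_perlite board = L/(kA) = 0.095/(0.0541×28.4) = 0.06183 K/W
R_outer film = 1/(h_o·A) = 1/(24.1×28.4) = 0.001461 K/W
R_total = 0.06329 K/W
Q = ΔT / R_total = 135 / 0.06329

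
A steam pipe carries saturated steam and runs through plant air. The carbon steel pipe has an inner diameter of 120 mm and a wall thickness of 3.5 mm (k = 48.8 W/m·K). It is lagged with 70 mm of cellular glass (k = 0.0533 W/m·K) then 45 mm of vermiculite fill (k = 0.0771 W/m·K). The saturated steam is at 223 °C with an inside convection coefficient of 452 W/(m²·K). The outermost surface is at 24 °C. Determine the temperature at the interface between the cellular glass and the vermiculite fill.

T ≈ 66.2 °C

Cylindrical conduction, so R = ln(r₂/r₁)/(2πkL) per layer, in series:
R_inner film = 1/(h_i·2πr₁L) = 1/(452×2π×0.06×1) = 0.005869 K/W
R_carbon steel pipe wall = ln(63.5/60)/(2π×48.8×1) = 1.849×10^-4 K/W
R_cellular glass = ln(133.5/63.5)/(2π×0.0533×1) = 2.219 K/W
R_vermiculite fill = ln(178.5/133.5)/(2π×0.0771×1) = 0.5996 K/W
R_total = 2.824 K/W
Q = ΔT/R_total = 199/2.824
Q = 70.5 W/m
T_interface = T_inner − Q·ΣR(inner→interface) = 223 − 70.5×2.225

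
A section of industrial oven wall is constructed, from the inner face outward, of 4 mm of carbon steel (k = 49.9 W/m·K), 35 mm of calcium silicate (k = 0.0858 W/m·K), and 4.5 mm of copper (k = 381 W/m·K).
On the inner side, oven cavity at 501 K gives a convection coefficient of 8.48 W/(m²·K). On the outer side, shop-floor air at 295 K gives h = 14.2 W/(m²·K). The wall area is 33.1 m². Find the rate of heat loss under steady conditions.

Model the wall as resistances in series:
R_inner film = 1/(h_i·A) = 1/(8.48×33.1) = 0.003563 K/W
R_carbon steel = L/(kA) = 0.004/(49.9×33.1) = 2.422×10^-6 K/W
R_calcium silicate = L/(kA) = 0.035/(0.0858×33.1) = 0.01232 K/W
R_copper = L/(kA) = 0.0045/(381×33.1) = 3.568×10^-7 K/W
R_outer film = 1/(h_o·A) = 1/(14.2×33.1) = 0.002128 K/W
R_total = 0.01802 K/W
Q = ΔT / R_total = 206 / 0.01802

Q ≈ 11400 W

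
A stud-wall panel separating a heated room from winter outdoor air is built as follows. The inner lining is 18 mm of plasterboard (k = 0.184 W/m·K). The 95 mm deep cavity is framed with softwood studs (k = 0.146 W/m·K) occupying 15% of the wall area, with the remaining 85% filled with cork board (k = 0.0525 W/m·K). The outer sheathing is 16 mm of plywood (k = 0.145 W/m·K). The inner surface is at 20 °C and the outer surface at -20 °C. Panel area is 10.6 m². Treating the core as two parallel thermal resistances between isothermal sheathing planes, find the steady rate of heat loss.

Q ≈ 259 W

Sheathing layers in series; stud and cavity paths in parallel between them.
R_inner = 0.018/(0.184×10.6) = 0.009229 K/W
R_stud  = 0.095/(0.146×0.15×10.6) = 0.4092 K/W
R_cav   = 0.095/(0.0525×0.85×10.6) = 0.2008 K/W
1/R_core = 1/R_stud + 1/R_cav → R_core = 0.1347 K/W
R_outer = 0.016/(0.145×10.6) = 0.01041 K/W
R_total = 0.1544 K/W
Q = ΔT/R_total = 40/0.1544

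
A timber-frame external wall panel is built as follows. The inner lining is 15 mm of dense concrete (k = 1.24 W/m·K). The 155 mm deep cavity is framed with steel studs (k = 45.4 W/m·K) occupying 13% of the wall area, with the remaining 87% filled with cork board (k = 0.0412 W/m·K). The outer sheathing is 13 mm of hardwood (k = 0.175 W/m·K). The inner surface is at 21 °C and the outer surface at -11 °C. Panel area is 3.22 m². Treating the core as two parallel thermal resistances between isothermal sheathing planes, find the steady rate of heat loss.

Q ≈ 916 W

Sheathing layers in series; stud and cavity paths in parallel between them.
R_inner = 0.015/(1.24×3.22) = 0.003757 K/W
R_stud  = 0.155/(45.4×0.13×3.22) = 0.008156 K/W
R_cav   = 0.155/(0.0412×0.87×3.22) = 1.343 K/W
1/R_core = 1/R_stud + 1/R_cav → R_core = 0.008107 K/W
R_outer = 0.013/(0.175×3.22) = 0.02307 K/W
R_total = 0.03493 K/W
Q = ΔT/R_total = 32/0.03493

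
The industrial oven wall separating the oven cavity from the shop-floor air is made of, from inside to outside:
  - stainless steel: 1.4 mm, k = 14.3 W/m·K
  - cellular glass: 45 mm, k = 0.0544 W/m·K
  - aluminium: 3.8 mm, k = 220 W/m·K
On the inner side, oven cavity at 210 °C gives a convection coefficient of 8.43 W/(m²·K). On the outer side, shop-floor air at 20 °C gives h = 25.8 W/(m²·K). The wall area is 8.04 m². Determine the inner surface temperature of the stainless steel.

T ≈ 187 °C

Series thermal resistances:
R_inner film = 1/(h_i·A) = 1/(8.43×8.04) = 0.01475 K/W
R_stainless steel = L/(kA) = 0.0014/(14.3×8.04) = 1.218×10^-5 K/W
R_cellular glass = L/(kA) = 0.045/(0.0544×8.04) = 0.1029 K/W
R_aluminium = L/(kA) = 0.0038/(220×8.04) = 2.148×10^-6 K/W
R_outer film = 1/(h_o·A) = 1/(25.8×8.04) = 0.004821 K/W
R_total = 0.1225 K/W;  Q = ΔT/R_total = 190/0.1225 = 1551 W
T_interface = T_inner − Q·ΣR(inner→interface) = 210 − 1550×0.01475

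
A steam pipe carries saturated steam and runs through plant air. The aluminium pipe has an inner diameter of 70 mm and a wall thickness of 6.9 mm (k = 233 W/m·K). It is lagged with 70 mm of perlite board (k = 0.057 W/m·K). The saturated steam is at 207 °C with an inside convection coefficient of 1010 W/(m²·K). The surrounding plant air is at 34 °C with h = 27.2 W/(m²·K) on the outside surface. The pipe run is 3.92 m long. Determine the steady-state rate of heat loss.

Q ≈ 242 W

Treating each annulus and film as a series resistance:
R_inner film = 1/(h_i·2πr₁L) = 1/(1010×2π×0.035×3.92) = 0.001149 K/W
R_aluminium pipe wall = ln(41.9/35)/(2π×233×3.92) = 3.135×10^-5 K/W
R_perlite board = ln(111.9/41.9)/(2π×0.057×3.92) = 0.6997 K/W
R_outer film = 1/(h_o·2πr_oL) = 1/(27.2×2π×0.1119×3.92) = 0.01334 K/W
R_total = 0.7142 K/W
Q = ΔT/R_total = 173/0.7142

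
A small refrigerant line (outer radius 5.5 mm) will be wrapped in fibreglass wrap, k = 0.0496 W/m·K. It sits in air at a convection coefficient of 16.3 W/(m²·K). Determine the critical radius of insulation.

For a cylinder r_cr = k/h = 0.0496/16.3
r_cr = 3.04 mm; since the bare radius (5.5 mm) is above r_cr, any added insulation will reduce heat loss.

r_cr ≈ 3.04 mm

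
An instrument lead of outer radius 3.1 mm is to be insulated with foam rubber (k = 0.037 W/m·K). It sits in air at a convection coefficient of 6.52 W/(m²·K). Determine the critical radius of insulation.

r_cr ≈ 5.67 mm

For a cylinder r_cr = k/h = 0.037/6.52
r_cr = 5.67 mm; since the bare radius (3.1 mm) is below r_cr, adding a thin layer of insulation will *increase* heat loss.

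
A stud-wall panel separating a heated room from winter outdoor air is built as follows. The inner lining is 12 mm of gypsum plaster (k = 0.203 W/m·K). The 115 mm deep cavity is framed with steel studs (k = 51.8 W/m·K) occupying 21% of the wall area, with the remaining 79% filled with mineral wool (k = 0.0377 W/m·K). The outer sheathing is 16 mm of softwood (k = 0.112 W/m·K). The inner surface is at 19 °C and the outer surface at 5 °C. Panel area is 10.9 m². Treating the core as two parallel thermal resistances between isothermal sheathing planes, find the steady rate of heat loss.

Q ≈ 718 W

Sheathing layers in series; stud and cavity paths in parallel between them.
R_inner = 0.012/(0.203×10.9) = 0.005423 K/W
R_stud  = 0.115/(51.8×0.21×10.9) = 9.699×10^-4 K/W
R_cav   = 0.115/(0.0377×0.79×10.9) = 0.3542 K/W
1/R_core = 1/R_stud + 1/R_cav → R_core = 9.672×10^-4 K/W
R_outer = 0.016/(0.112×10.9) = 0.01311 K/W
R_total = 0.0195 K/W
Q = ΔT/R_total = 14/0.0195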